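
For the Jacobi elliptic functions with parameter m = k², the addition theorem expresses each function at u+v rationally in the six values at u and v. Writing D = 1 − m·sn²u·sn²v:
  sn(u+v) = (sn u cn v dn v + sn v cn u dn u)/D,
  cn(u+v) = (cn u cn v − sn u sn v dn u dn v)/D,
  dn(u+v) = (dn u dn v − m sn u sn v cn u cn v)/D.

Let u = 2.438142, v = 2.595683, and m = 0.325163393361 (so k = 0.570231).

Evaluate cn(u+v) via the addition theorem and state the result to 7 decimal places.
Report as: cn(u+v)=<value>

cn(u+v)=-0.1254297

sn u = 0.8267156738091511, cn u = -0.5626199380383539, dn u = 0.8819094146448006
sn v = 0.7395318304441602, cn v = -0.6731215876495938, dn v = 0.9067335646679536
m = k² = 0.325163393361
D = 1 − m·sn²u·sn²v = 0.8784576209358584
cn(u+v) = (cn u·cn v − sn u·sn v·dn u·dn v)/D = -0.1101846330970235/0.8784576209358584 = -0.125429651324146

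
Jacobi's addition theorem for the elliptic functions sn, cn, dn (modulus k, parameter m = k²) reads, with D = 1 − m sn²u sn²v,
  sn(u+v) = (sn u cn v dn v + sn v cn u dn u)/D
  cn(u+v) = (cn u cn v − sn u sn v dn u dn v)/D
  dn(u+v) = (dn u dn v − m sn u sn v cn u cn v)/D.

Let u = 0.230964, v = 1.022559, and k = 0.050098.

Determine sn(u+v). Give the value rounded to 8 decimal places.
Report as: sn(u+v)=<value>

sn u = 0.2289110682601791, cn u = 0.9734473395248372, dn u = 0.9999342404783934
sn v = 0.8532555364363913, cn v = 0.5214930388228075, dn v = 0.9990859550812457
m = k² = 0.002509809604
D = 1 − m·sn²u·sn²v = 0.9999042513651039
sn(u+v) = (sn u·cn v·dn v + sn v·cn u·dn u)/D = 0.9498111260759606/0.9999042513651039 = 0.9499020779032048

sn(u+v)=0.94990208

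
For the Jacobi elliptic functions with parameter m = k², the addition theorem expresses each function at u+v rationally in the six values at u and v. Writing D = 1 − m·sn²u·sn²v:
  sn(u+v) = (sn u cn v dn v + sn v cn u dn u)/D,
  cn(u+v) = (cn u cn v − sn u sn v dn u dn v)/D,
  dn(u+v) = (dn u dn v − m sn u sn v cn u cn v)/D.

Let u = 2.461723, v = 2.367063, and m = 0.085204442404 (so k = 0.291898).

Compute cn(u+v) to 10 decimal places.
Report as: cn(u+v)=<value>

cn(u+v)=0.0104273938

sn u = 0.6778620482933766, cn u = -0.7351891208957787, dn u = 0.9802289620459484
sn v = 0.742937675879808, cn v = -0.669360597703741, dn v = 0.9762022656899195
m = k² = 0.085204442404
D = 1 − m·sn²u·sn²v = 0.9783902549281729
cn(u+v) = (cn u·cn v − sn u·sn v·dn u·dn v)/D = 0.01020206046134871/0.9783902549281729 = 0.01042739378275766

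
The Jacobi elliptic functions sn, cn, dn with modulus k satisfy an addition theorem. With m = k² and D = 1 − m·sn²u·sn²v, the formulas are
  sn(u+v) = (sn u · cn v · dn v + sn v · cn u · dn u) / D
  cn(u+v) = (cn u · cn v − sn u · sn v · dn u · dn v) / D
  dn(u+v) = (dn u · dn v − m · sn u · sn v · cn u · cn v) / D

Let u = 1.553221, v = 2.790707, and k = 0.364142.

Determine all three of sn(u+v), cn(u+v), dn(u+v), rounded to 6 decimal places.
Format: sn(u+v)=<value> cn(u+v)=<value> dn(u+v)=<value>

sn(u+v)=-0.875821 cn(u+v)=-0.482637 dn(u+v)=0.947781

sn u = 0.997629963932254, cn u = 0.06880737652700931, dn u = 0.9316804117929722
sn v = 0.4452797666267968, cn v = -0.8953914950639108, dn v = 0.9867669319387476
m = k² = 0.132599396164
D = 1 − m·sn²u·sn²v = 0.973833451630221
sn(u+v) = (sn u·cn v·dn v + sn v·cn u·dn u)/D = -0.8529033697238642/0.973833451630221 = -0.8758205710597465
cn(u+v) = (cn u·cn v − sn u·sn v·dn u·dn v)/D = -0.470007907835291/0.973833451630221 = -0.4826368482706014
dn(u+v) = (dn u·dn v − m·sn u·sn v·cn u·cn v)/D = 0.9229804631782594/0.973833451630221 = 0.9477806103632685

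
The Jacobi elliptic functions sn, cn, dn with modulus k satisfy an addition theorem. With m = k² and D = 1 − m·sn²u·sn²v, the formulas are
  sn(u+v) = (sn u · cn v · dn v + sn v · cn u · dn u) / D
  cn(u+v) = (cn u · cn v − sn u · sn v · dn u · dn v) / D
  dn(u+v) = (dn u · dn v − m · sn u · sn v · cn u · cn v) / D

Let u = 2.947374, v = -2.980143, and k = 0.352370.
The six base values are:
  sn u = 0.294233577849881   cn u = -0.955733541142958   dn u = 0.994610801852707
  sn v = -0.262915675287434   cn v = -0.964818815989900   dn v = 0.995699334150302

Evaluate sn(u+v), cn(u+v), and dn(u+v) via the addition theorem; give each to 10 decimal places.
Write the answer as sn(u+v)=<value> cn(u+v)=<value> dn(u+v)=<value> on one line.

sn(u+v)=-0.0327624081 cn(u+v)=0.9994631682 dn(u+v)=0.9999333602

m = k² = 0.1241646169
D = 1 − m·sn²u·sn²v = 0.9992569547225018
sn(u+v) = (sn u·cn v·dn v + sn v·cn u·dn u)/D = -0.03273806413972083/0.9992569547225018 = -0.03276240809233331
cn(u+v) = (cn u·cn v − sn u·sn v·dn u·dn v)/D = 0.9987205218266377/0.9992569547225018 = 0.9994631682138124
dn(u+v) = (dn u·dn v − m·sn u·sn v·cn u·cn v)/D = 0.9991903643968148/0.9992569547225018 = 0.9999333601578931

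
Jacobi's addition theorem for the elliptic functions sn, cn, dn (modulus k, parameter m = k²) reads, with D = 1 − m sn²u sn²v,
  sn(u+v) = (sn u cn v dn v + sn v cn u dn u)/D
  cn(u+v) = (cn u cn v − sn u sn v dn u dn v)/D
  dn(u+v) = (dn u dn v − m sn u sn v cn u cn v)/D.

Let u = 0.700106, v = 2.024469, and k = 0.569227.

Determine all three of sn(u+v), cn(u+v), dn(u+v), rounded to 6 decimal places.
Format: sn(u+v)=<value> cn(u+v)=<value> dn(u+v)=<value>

sn(u+v)=0.654053 cn(u+v)=-0.756448 dn(u+v)=0.928111

sn u = 0.6314258357858785, cn u = 0.7754362732695091, dn u = 0.9331741168243296
sn v = 0.9702052315861251, cn v = -0.2422845612145217, dn v = 0.8336672873241114
m = k² = 0.324019377529
D = 1 − m·sn²u·sn²v = 0.878397388130518
sn(u+v) = (sn u·cn v·dn v + sn v·cn u·dn u)/D = 0.5745186905907841/0.878397388130518 = 0.6540532774277994
cn(u+v) = (cn u·cn v − sn u·sn v·dn u·dn v)/D = -0.6644623733789347/0.878397388130518 = -0.7564484848857548
dn(u+v) = (dn u·dn v − m·sn u·sn v·cn u·cn v)/D = 0.8152498612870266/0.878397388130518 = 0.9281105252625039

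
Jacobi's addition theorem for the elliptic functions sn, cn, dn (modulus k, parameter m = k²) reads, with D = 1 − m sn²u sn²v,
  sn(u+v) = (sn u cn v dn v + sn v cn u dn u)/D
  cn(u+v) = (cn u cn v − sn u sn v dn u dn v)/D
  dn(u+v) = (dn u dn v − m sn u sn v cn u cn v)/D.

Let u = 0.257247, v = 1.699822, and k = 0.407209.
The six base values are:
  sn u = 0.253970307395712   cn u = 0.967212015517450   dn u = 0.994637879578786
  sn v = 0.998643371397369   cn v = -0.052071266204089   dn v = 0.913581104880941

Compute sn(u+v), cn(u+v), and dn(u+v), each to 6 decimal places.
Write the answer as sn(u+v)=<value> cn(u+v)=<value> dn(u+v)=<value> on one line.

m = k² = 0.165819169681
D = 1 − m·sn²u·sn²v = 0.9893335114198224
sn(u+v) = (sn u·cn v·dn v + sn v·cn u·dn u)/D = 0.9486388926142269/0.9893335114198224 = 0.9588666326007764
cn(u+v) = (cn u·cn v − sn u·sn v·dn u·dn v)/D = -0.2808292154280411/0.9893335114198224 = -0.2838569725845176
dn(u+v) = (dn u·dn v − m·sn u·sn v·cn u·cn v)/D = 0.910800480130433/0.9893335114198224 = 0.9206202656809994

sn(u+v)=0.958867 cn(u+v)=-0.283857 dn(u+v)=0.920620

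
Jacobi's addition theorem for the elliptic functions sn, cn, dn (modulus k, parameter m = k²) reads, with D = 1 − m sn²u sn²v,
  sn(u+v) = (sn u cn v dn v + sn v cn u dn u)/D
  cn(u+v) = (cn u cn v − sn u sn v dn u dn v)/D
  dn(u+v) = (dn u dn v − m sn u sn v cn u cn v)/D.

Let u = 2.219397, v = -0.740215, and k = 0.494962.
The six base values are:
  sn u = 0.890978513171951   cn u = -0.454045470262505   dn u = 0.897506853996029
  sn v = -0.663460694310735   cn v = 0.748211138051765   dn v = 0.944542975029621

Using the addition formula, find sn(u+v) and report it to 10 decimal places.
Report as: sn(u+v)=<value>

sn(u+v)=0.9842990806

m = k² = 0.244987381444
D = 1 − m·sn²u·sn²v = 0.9143931385798591
sn(u+v) = (sn u·cn v·dn v + sn v·cn u·dn u)/D = 0.9000363256231366/0.9143931385798591 = 0.9842990806131594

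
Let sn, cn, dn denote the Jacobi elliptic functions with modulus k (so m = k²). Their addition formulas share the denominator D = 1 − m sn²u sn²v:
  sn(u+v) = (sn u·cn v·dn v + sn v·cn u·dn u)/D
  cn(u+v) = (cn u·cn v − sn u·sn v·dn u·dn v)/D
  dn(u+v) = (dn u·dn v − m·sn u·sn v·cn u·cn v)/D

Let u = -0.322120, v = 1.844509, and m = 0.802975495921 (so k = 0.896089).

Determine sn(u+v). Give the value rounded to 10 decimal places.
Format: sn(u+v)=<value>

sn u = -0.3124352221625023, cn u = 0.9499390674944724, dn u = 0.9600088177939633
sn v = 0.9818916173736707, cn v = 0.1894435317748198, dn v = 0.4752287581744076
m = k² = 0.802975495921
D = 1 − m·sn²u·sn²v = 0.9244300086109475
sn(u+v) = (sn u·cn v·dn v + sn v·cn u·dn u)/D = 0.8673077086781934/0.9244300086109475 = 0.938208085630424

sn(u+v)=0.9382080856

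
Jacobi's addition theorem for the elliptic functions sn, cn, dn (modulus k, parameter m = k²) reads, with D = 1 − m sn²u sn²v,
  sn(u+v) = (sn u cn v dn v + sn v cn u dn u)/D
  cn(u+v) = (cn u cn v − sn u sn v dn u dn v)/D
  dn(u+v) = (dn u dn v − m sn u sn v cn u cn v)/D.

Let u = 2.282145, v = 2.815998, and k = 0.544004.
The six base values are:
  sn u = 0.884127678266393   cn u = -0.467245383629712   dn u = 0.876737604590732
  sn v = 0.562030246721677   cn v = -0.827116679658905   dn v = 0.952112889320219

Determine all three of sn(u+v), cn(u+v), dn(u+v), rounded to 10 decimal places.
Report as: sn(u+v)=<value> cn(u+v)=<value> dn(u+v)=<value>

m = k² = 0.295940352016
D = 1 − m·sn²u·sn²v = 0.926927572240423
sn(u+v) = (sn u·cn v·dn v + sn v·cn u·dn u)/D = -0.9264946079130192/0.926927572240423 = -0.9995329038207837
cn(u+v) = (cn u·cn v − sn u·sn v·dn u·dn v)/D = -0.02832782532467676/0.926927572240423 = -0.03056099114217437
dn(u+v) = (dn u·dn v − m·sn u·sn v·cn u·cn v)/D = 0.7779214722795757/0.926927572240423 = 0.8392473107680967

sn(u+v)=-0.9995329038 cn(u+v)=-0.0305609911 dn(u+v)=0.8392473108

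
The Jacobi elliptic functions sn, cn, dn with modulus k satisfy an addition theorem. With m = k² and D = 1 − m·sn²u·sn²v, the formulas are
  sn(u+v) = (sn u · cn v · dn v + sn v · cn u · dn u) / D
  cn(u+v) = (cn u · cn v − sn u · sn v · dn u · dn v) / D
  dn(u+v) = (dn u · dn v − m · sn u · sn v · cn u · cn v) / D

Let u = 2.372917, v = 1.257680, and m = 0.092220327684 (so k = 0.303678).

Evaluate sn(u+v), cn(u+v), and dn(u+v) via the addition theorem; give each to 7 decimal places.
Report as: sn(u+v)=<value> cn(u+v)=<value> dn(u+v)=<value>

sn(u+v)=-0.3999993 cn(u+v)=-0.9165155 dn(u+v)=0.9925950

sn u = 0.7427007032469215, cn u = -0.6696235251217868, dn u = 0.9742334768991225
sn v = 0.9442890901015133, cn v = 0.3291171741420617, dn v = 0.9580025074665859
m = k² = 0.092220327684
D = 1 − m·sn²u·sn²v = 0.9546409160190195
sn(u+v) = (sn u·cn v·dn v + sn v·cn u·dn u)/D = -0.3818556717983312/0.9546409160190195 = -0.3999992723868577
cn(u+v) = (cn u·cn v − sn u·sn v·dn u·dn v)/D = -0.8749431549838412/0.9546409160190195 = -0.9165154565472338
dn(u+v) = (dn u·dn v − m·sn u·sn v·cn u·cn v)/D = 0.9475717842755349/0.9546409160190195 = 0.9925949834907937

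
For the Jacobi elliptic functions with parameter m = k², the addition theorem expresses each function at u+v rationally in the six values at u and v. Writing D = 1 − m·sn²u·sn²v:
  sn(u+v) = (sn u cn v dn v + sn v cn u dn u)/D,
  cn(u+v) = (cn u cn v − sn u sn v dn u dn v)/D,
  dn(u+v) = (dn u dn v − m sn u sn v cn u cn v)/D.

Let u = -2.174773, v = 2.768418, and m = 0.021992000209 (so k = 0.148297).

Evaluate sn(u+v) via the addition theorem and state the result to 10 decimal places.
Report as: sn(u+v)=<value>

sn(u+v)=0.5587938231

sn u = -0.8312944892023117, cn u = -0.5558322338816522, dn u = 0.9923721160173102
sn v = 0.3806066084724913, cn v = -0.9247370488885301, dn v = 0.9984058334523906
m = k² = 0.021992000209
D = 1 − m·sn²u·sn²v = 0.9977984569448104
sn(u+v) = (sn u·cn v·dn v + sn v·cn u·dn u)/D = 0.5575636144821791/0.9977984569448104 = 0.5587938231428019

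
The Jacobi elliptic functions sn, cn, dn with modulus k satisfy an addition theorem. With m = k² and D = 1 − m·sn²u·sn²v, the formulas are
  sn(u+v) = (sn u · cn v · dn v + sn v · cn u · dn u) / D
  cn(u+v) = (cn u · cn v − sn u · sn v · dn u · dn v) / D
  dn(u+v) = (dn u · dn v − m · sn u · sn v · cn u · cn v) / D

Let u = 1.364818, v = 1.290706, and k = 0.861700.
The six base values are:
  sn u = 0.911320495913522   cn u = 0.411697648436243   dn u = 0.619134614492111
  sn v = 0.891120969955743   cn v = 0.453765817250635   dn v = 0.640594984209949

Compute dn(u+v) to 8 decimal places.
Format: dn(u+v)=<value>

m = k² = 0.74252689
D = 1 − m·sn²u·sn²v = 0.5103026105425978
dn(u+v) = (dn u·dn v − m·sn u·sn v·cn u·cn v)/D = 0.2839647997814093/0.5103026105425978 = 0.5564635451883607

dn(u+v)=0.55646355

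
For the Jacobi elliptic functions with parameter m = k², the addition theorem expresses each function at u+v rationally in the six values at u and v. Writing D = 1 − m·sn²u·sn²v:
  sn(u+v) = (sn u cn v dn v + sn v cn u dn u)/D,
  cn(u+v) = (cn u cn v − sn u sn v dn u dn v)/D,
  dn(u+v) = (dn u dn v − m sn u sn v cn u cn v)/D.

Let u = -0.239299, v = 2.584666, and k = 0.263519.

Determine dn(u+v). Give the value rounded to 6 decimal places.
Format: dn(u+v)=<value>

dn(u+v)=0.980319

sn u = -0.236869363317011, cn u = 0.9715415095207172, dn u = 0.9980499969005912
sn v = 0.5738726683530973, cn v = -0.8189445405626049, dn v = 0.9884991606238248
m = k² = 0.069442263361
D = 1 − m·sn²u·sn²v = 0.9987168638652573
dn(u+v) = (dn u·dn v − m·sn u·sn v·cn u·cn v)/D = 0.9790611654097231/0.9987168638652573 = 0.9803190482040503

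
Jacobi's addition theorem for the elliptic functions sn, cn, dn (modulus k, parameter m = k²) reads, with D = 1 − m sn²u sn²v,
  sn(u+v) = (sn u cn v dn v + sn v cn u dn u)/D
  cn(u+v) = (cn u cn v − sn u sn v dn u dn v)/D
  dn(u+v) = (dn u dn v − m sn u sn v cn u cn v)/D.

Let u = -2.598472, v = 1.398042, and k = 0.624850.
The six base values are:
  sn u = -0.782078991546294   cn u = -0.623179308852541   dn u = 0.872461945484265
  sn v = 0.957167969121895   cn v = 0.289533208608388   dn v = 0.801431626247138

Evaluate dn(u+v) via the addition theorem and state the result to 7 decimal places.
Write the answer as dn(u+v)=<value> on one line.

dn(u+v)=0.8275418

m = k² = 0.3904375225
D = 1 − m·sn²u·sn²v = 0.7812091770542748
dn(u+v) = (dn u·dn v − m·sn u·sn v·cn u·cn v)/D = 0.6464832578572977/0.7812091770542748 = 0.8275418119062662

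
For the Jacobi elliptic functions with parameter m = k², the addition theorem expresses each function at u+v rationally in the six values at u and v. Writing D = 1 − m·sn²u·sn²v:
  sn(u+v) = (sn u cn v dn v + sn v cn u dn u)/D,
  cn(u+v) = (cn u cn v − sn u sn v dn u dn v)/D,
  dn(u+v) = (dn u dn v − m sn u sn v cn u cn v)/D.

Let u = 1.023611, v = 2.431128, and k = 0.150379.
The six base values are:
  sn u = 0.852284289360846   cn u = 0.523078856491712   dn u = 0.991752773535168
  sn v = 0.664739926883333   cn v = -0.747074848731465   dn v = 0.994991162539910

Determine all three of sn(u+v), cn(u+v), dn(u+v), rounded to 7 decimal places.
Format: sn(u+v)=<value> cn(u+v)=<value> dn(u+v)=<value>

sn(u+v)=-0.2907979 cn(u+v)=-0.9567845 dn(u+v)=0.9990434

m = k² = 0.022613843641
D = 1 − m·sn²u·sn²v = 0.9927415000059278
sn(u+v) = (sn u·cn v·dn v + sn v·cn u·dn u)/D = -0.28868718262717/0.9927415000059278 = -0.2907979394690825
cn(u+v) = (cn u·cn v − sn u·sn v·dn u·dn v)/D = -0.9498396687972168/0.9927415000059278 = -0.9567844890049879
dn(u+v) = (dn u·dn v − m·sn u·sn v·cn u·cn v)/D = 0.9917918337838003/0.9927415000059278 = 0.9990433902258324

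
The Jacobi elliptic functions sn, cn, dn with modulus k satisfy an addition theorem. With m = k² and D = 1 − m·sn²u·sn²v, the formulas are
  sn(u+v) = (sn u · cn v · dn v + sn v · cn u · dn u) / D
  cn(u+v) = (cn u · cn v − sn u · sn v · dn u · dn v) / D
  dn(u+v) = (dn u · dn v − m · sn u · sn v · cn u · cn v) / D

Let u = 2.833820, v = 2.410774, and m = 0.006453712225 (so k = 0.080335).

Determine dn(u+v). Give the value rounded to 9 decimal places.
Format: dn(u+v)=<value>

sn u = 0.3077502048519998, cn u = -0.9514671888265786, dn u = 0.99969433713415
sn v = 0.6709738129749233, cn v = -0.7414810464886427, dn v = 0.9985461936998243
m = k² = 0.006453712225
D = 1 − m·sn²u·sn²v = 0.9997248196372647
dn(u+v) = (dn u·dn v − m·sn u·sn v·cn u·cn v)/D = 0.9973008030463083/0.9997248196372647 = 0.9975753161836714

dn(u+v)=0.997575316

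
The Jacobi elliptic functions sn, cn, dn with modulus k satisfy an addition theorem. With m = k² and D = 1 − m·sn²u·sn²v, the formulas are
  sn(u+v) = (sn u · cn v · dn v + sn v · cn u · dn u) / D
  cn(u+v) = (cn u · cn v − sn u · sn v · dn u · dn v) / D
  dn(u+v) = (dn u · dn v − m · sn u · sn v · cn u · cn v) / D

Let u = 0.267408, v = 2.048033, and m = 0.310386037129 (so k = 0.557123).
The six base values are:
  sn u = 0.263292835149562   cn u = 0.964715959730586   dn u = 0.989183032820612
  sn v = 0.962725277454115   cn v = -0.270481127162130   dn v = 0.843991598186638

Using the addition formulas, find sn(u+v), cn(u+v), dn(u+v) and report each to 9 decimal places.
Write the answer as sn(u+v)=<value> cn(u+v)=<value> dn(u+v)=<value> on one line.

sn(u+v)=0.876075986 cn(u+v)=-0.482173067 dn(u+v)=0.872797732

m = k² = 0.310386037129
D = 1 − m·sn²u·sn²v = 0.980057251705848
sn(u+v) = (sn u·cn v·dn v + sn v·cn u·dn u)/D = 0.8586046234640673/0.980057251705848 = 0.876075986346323
cn(u+v) = (cn u·cn v − sn u·sn v·dn u·dn v)/D = -0.47255721049133/0.980057251705848 = -0.4821730665926057
dn(u+v) = (dn u·dn v − m·sn u·sn v·cn u·cn v)/D = 0.8553917467990725/0.980057251705848 = 0.8727977322857539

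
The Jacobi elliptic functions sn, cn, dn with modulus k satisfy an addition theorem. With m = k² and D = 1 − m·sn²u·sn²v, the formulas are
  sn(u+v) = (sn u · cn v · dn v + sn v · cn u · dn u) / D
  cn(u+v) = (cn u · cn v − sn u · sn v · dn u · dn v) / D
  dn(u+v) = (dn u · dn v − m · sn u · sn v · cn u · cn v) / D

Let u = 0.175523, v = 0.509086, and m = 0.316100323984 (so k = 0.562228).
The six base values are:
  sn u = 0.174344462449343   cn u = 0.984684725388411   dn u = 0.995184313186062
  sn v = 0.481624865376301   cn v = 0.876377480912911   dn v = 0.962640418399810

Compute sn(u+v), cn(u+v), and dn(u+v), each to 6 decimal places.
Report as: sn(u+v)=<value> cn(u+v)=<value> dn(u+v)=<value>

sn(u+v)=0.620431 cn(u+v)=0.784261 dn(u+v)=0.937188

m = k² = 0.316100323984
D = 1 − m·sn²u·sn²v = 0.9977712617947513
sn(u+v) = (sn u·cn v·dn v + sn v·cn u·dn u)/D = 0.6190481473696079/0.9977712617947513 = 0.6204309254769362
cn(u+v) = (cn u·cn v − sn u·sn v·dn u·dn v)/D = 0.7825131833405405/0.9977712617947513 = 0.784261096008104
dn(u+v) = (dn u·dn v − m·sn u·sn v·cn u·cn v)/D = 0.9350996376197337/0.9977712617947513 = 0.9371883851792981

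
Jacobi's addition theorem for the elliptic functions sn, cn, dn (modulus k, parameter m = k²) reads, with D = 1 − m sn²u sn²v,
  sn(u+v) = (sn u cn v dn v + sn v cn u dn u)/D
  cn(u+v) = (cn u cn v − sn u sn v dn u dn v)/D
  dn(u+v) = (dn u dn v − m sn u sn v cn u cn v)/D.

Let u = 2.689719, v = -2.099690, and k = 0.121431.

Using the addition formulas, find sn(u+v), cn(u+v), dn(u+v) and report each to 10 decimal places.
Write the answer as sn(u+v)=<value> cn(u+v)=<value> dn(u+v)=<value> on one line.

sn u = 0.4469181587242436, cn u = -0.8945748484070697, dn u = 0.9985263129267235
sn v = -0.8680602006041416, cn v = -0.4964589490855186, dn v = 0.994428908746429
m = k² = 0.014745487761
D = 1 − m·sn²u·sn²v = 0.9977807060236661
sn(u+v) = (sn u·cn v·dn v + sn v·cn u·dn u)/D = 0.5547600132262942/0.9977807060236661 = 0.5559939271998069
cn(u+v) = (cn u·cn v − sn u·sn v·dn u·dn v)/D = 0.8293417058355666/0.9977807060236661 = 0.8311863527013276
dn(u+v) = (dn u·dn v − m·sn u·sn v·cn u·cn v)/D = 0.9955040359424543/0.9977807060236661 = 0.9977182660804449

sn(u+v)=0.5559939272 cn(u+v)=0.8311863527 dn(u+v)=0.9977182661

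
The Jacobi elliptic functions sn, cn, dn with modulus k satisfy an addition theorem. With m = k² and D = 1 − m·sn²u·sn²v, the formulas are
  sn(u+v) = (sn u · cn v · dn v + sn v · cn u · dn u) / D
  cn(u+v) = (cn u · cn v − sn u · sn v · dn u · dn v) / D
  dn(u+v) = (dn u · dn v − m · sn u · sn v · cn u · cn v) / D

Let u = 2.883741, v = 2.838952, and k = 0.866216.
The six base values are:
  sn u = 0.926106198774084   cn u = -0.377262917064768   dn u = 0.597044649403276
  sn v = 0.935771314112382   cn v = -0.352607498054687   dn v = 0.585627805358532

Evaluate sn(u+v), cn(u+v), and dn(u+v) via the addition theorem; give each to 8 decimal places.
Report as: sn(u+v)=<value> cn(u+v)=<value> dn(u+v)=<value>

m = k² = 0.750330158656
D = 1 − m·sn²u·sn²v = 0.4364746717204834
sn(u+v) = (sn u·cn v·dn v + sn v·cn u·dn u)/D = -0.402013681666767/0.4364746717204834 = -0.9210469878632842
cn(u+v) = (cn u·cn v − sn u·sn v·dn u·dn v)/D = -0.1699857017699873/0.4364746717204834 = -0.3894514682832396
dn(u+v) = (dn u·dn v − m·sn u·sn v·cn u·cn v)/D = 0.263145454600267/0.4364746717204834 = 0.6028882582418991

sn(u+v)=-0.92104699 cn(u+v)=-0.38945147 dn(u+v)=0.60288826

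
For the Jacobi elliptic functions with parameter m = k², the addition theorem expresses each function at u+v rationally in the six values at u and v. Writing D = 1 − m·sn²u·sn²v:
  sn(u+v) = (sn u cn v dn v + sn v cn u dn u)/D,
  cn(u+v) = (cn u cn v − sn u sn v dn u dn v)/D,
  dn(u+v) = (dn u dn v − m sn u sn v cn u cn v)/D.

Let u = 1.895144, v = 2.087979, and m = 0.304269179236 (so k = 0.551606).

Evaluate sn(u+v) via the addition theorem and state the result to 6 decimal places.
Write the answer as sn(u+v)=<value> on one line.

sn(u+v)=-0.516198

sn u = 0.9888700576093314, cn u = -0.1487817501030205, dn u = 0.8381325229960981
sn v = 0.9516990854727619, cn v = -0.3070323284449191, dn v = 0.8511250945643341
m = k² = 0.304269179236
D = 1 − m·sn²u·sn²v = 0.7305143024433852
sn(u+v) = (sn u·cn v·dn v + sn v·cn u·dn u)/D = -0.3770901669114507/0.7305143024433852 = -0.516198198516004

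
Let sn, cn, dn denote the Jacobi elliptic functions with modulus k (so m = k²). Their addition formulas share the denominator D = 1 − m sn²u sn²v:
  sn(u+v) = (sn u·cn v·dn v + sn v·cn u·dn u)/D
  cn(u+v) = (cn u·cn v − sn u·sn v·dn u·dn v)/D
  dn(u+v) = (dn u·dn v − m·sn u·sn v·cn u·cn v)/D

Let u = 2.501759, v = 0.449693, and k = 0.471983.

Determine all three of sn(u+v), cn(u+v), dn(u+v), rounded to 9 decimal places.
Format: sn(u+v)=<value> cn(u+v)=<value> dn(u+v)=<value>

sn u = 0.7323287753431644, cn u = -0.6809512205763207, dn u = 0.9383647139572177
sn v = 0.4317722307967648, cn v = 0.9019826720690289, dn v = 0.9790148013169856
m = k² = 0.222767952289
D = 1 − m·sn²u·sn²v = 0.9777272251925699
sn(u+v) = (sn u·cn v·dn v + sn v·cn u·dn u)/D = 0.3707920594789405/0.9777272251925699 = 0.3792387589554035
cn(u+v) = (cn u·cn v − sn u·sn v·dn u·dn v)/D = -0.9046898780853736/0.9777272251925699 = -0.9252988510238005
dn(u+v) = (dn u·dn v − m·sn u·sn v·cn u·cn v)/D = 0.9619370482586757/0.9777272251925699 = 0.9838501204353962

sn(u+v)=0.379238759 cn(u+v)=-0.925298851 dn(u+v)=0.983850120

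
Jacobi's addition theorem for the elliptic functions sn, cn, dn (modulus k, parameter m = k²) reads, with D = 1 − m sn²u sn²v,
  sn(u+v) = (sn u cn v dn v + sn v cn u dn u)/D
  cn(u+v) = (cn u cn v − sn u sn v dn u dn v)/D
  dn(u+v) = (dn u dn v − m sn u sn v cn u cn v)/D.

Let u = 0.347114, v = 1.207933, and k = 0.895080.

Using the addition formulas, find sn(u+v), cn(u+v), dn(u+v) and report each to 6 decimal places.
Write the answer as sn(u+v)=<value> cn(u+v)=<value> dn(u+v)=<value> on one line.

sn u = 0.3350762210645838, cn u = 0.9421910241968335, dn u = 0.9539643490369747
sn v = 0.8588459230317702, cn v = 0.5122340095031826, dn v = 0.6395664596335327
m = k² = 0.8011682064
D = 1 − m·sn²u·sn²v = 0.9336499215099094
sn(u+v) = (sn u·cn v·dn v + sn v·cn u·dn u)/D = 0.8817185603003377/0.9336499215099094 = 0.9443781228775902
cn(u+v) = (cn u·cn v − sn u·sn v·dn u·dn v)/D = 0.307041619910656/0.9336499215099094 = 0.3288616137985689
dn(u+v) = (dn u·dn v − m·sn u·sn v·cn u·cn v)/D = 0.4988505631471732/0.9336499215099094 = 0.5343015102924513

sn(u+v)=0.944378 cn(u+v)=0.328862 dn(u+v)=0.534302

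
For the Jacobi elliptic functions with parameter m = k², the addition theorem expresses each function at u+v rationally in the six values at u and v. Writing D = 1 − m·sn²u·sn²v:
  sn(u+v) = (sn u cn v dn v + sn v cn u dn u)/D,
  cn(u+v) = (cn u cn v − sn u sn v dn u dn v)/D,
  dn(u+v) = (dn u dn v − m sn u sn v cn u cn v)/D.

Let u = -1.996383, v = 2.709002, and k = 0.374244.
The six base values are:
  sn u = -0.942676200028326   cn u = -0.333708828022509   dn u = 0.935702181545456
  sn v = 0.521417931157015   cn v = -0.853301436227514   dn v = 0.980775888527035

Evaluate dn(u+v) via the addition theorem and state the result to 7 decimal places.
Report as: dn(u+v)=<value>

dn(u+v)=0.9701453

m = k² = 0.140058571536
D = 1 − m·sn²u·sn²v = 0.9661618429386866
dn(u+v) = (dn u·dn v − m·sn u·sn v·cn u·cn v)/D = 0.9373174016427995/0.9661618429386866 = 0.970145331750886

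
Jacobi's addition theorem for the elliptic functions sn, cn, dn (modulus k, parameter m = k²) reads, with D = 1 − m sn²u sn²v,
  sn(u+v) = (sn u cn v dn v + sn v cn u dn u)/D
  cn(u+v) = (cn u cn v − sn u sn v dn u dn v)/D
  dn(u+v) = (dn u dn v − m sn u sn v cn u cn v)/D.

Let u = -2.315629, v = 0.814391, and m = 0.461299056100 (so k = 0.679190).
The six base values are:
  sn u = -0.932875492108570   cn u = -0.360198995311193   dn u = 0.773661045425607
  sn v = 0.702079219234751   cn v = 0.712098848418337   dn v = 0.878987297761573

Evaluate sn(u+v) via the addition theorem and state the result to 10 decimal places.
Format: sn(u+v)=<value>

m = k² = 0.4612990561
D = 1 − m·sn²u·sn²v = 0.8021198774761314
sn(u+v) = (sn u·cn v·dn v + sn v·cn u·dn u)/D = -0.7795606502866128/0.8021198774761314 = -0.9718754916528173

sn(u+v)=-0.9718754917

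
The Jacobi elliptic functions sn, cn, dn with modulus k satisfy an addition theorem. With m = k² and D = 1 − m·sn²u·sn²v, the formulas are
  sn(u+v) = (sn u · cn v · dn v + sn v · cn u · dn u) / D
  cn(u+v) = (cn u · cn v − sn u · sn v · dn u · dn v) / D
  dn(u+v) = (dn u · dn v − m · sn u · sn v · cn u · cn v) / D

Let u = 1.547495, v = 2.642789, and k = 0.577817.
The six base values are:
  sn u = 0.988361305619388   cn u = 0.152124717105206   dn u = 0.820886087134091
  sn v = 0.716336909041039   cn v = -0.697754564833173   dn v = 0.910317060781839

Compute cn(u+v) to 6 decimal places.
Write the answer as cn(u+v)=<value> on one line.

cn(u+v)=-0.762885

m = k² = 0.333872485489
D = 1 − m·sn²u·sn²v = 0.83264189244961
cn(u+v) = (cn u·cn v − sn u·sn v·dn u·dn v)/D = -0.6352102385980714/0.83264189244961 = -0.7628852743996582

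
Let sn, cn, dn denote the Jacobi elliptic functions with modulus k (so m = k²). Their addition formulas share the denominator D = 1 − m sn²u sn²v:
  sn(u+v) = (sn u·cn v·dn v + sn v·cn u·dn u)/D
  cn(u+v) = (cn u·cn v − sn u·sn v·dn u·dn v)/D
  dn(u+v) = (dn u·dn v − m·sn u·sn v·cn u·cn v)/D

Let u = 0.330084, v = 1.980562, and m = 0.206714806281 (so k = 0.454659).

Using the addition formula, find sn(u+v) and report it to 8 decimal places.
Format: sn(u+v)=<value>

sn u = 0.3229765372364935, cn u = 0.9464069718650238, dn u = 0.9891596352595009
sn v = 0.9600019579359752, cn v = -0.2799932869893384, dn v = 0.8997170985596943
m = k² = 0.206714806281
D = 1 − m·sn²u·sn²v = 0.9801272590976913
sn(u+v) = (sn u·cn v·dn v + sn v·cn u·dn u)/D = 0.8173409520913846/0.9801272590976913 = 0.8339130908815164

sn(u+v)=0.83391309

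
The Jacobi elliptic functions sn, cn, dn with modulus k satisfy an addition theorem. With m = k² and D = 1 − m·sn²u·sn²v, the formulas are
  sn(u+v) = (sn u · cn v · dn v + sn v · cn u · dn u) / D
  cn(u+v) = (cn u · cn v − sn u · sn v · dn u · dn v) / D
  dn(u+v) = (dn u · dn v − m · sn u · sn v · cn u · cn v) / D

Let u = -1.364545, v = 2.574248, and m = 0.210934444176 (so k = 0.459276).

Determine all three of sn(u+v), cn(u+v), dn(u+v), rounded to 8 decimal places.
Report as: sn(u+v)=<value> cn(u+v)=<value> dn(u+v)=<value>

sn u = -0.9643319743954216, cn u = 0.2646957558379581, dn u = 0.8965737190200813
sn v = 0.6762087865886908, cn v = -0.7367100358623129, dn v = 0.950551666023758
m = k² = 0.210934444176
D = 1 − m·sn²u·sn²v = 0.9103062346662477
sn(u+v) = (sn u·cn v·dn v + sn v·cn u·dn u)/D = 0.8357806806756375/0.9103062346662477 = 0.918131337397756
cn(u+v) = (cn u·cn v − sn u·sn v·dn u·dn v)/D = 0.3607327191725331/0.9103062346662477 = 0.3962762259942021
dn(u+v) = (dn u·dn v − m·sn u·sn v·cn u·cn v)/D = 0.8254171923899428/0.9103062346662477 = 0.9067467199019808

sn(u+v)=0.91813134 cn(u+v)=0.39627623 dn(u+v)=0.90674672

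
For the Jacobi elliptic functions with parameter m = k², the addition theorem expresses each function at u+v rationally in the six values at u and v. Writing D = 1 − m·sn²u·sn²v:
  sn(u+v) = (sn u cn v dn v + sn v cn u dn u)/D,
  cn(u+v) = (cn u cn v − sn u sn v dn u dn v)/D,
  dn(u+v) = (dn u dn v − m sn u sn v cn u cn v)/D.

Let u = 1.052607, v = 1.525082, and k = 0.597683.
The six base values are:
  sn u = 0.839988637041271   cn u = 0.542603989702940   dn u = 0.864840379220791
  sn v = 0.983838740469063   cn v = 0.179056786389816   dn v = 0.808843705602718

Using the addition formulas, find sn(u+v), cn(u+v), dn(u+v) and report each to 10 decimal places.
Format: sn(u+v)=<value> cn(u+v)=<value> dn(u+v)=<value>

sn(u+v)=0.7715786512 cn(u+v)=-0.6361339364 dn(u+v)=0.8873172872

m = k² = 0.357224968489
D = 1 − m·sn²u·sn²v = 0.7560299763105808
sn(u+v) = (sn u·cn v·dn v + sn v·cn u·dn u)/D = 0.583336589381306/0.7560299763105808 = 0.7715786511905033
cn(u+v) = (cn u·cn v − sn u·sn v·dn u·dn v)/D = -0.4809363248592924/0.7560299763105808 = -0.6361339363900056
dn(u+v) = (dn u·dn v − m·sn u·sn v·cn u·cn v)/D = 0.6708384676161937/0.7560299763105808 = 0.8873172871926046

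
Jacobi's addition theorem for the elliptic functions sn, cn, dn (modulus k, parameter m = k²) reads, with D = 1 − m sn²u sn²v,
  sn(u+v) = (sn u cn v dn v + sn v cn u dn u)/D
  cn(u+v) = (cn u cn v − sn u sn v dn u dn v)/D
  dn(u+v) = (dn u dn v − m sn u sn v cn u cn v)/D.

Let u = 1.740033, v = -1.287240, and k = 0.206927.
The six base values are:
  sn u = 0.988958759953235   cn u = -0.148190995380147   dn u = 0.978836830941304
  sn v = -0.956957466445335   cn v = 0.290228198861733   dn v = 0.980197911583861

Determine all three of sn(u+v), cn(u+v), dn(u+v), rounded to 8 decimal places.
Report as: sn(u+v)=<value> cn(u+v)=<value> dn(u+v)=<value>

m = k² = 0.042818783329
D = 1 − m·sn²u·sn²v = 0.9616490649764488
sn(u+v) = (sn u·cn v·dn v + sn v·cn u·dn u)/D = 0.4201513285866659/0.9616490649764488 = 0.4369071253627804
cn(u+v) = (cn u·cn v − sn u·sn v·dn u·dn v)/D = 0.8650097024062434/0.9616490649764488 = 0.899506622436562
dn(u+v) = (dn u·dn v − m·sn u·sn v·cn u·cn v)/D = 0.957710941180724/0.9616490649764488 = 0.9959048223108071

sn(u+v)=0.43690713 cn(u+v)=0.89950662 dn(u+v)=0.99590482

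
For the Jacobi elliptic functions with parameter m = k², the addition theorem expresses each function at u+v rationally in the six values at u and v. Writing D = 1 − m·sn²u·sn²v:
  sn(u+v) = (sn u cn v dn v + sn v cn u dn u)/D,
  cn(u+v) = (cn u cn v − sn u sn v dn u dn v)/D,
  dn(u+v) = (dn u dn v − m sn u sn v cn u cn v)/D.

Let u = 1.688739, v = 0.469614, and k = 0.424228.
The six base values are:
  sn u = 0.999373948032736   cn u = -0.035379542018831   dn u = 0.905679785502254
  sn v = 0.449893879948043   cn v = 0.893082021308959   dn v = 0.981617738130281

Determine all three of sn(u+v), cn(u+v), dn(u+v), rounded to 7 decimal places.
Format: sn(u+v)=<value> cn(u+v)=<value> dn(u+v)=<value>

sn(u+v)=0.8942337 cn(u+v)=-0.4476003 dn(u+v)=0.9252496

m = k² = 0.179969395984
D = 1 − m·sn²u·sn²v = 0.9636189794443718
sn(u+v) = (sn u·cn v·dn v + sn v·cn u·dn u)/D = 0.8617005749215352/0.9636189794443718 = 0.8942337099030539
cn(u+v) = (cn u·cn v − sn u·sn v·dn u·dn v)/D = -0.4313161911235286/0.9636189794443718 = -0.4476003486069027
dn(u+v) = (dn u·dn v − m·sn u·sn v·cn u·cn v)/D = 0.8915880457548424/0.9636189794443718 = 0.9252495693566944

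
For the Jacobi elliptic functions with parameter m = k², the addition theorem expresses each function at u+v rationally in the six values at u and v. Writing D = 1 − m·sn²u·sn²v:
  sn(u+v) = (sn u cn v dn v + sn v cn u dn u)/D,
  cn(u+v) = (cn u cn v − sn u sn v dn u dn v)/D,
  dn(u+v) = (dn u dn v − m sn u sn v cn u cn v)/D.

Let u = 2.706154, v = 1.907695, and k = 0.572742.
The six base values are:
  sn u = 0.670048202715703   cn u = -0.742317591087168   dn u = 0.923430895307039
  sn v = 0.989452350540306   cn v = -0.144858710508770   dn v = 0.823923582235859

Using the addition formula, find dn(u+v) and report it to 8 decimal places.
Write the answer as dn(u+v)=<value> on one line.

m = k² = 0.328033398564
D = 1 − m·sn²u·sn²v = 0.8558150517910752
dn(u+v) = (dn u·dn v − m·sn u·sn v·cn u·cn v)/D = 0.737450630322102/0.8558150517910752 = 0.8616939241472131

dn(u+v)=0.86169392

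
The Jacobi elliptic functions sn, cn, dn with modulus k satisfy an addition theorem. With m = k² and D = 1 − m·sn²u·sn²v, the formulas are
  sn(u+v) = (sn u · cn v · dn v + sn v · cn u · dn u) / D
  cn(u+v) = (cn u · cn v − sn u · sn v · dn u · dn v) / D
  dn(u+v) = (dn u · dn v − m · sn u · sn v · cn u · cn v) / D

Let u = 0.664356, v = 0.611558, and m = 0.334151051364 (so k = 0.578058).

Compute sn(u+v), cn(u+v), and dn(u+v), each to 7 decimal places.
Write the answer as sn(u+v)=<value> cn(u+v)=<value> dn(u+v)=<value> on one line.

sn u = 0.604772201948678, cn u = 0.7963985081290317, dn u = 0.9369015145810911
sn v = 0.5644701337982603, cn v = 0.8254534923602747, dn v = 0.9452674803230919
m = k² = 0.334151051364
D = 1 − m·sn²u·sn²v = 0.9610588825236137
sn(u+v) = (sn u·cn v·dn v + sn v·cn u·dn u)/D = 0.8930659115767487/0.9610588825236137 = 0.9292520238007431
cn(u+v) = (cn u·cn v − sn u·sn v·dn u·dn v)/D = 0.3550597882851957/0.9610588825236137 = 0.3694464457295849
dn(u+v) = (dn u·dn v − m·sn u·sn v·cn u·cn v)/D = 0.8106333430397604/0.9610588825236137 = 0.8434793723680534

sn(u+v)=0.9292520 cn(u+v)=0.3694464 dn(u+v)=0.8434794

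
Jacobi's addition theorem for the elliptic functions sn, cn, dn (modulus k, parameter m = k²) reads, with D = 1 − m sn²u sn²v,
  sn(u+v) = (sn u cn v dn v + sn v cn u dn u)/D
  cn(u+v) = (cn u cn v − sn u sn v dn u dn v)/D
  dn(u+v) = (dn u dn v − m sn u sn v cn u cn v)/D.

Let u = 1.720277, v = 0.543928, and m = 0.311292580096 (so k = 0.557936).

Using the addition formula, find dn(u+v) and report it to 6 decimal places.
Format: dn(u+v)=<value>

dn(u+v)=0.865751

sn u = 0.9999999736285267, cn u = 0.0002296583243825796, dn u = 0.8298839896771643
sn v = 0.51077561541011, cn v = 0.8597140633387495, dn v = 0.9585334321040921
m = k² = 0.311292580096
D = 1 − m·sn²u·sn²v = 0.9187863447446978
dn(u+v) = (dn u·dn v − m·sn u·sn v·cn u·cn v)/D = 0.7954401557060638/0.9187863447446978 = 0.8657509553291107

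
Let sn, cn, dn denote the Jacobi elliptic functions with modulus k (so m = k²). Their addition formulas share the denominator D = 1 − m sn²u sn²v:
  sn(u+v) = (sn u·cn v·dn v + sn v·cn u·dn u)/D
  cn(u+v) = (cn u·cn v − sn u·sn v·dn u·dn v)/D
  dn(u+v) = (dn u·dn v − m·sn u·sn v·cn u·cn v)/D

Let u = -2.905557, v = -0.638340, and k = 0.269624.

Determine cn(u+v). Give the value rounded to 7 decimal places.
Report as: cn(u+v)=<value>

cn(u+v)=-0.9419945

sn u = -0.291011604635415, cn u = -0.9567195231453788, dn u = 0.9969169703439676
sn v = -0.593530444338202, cn v = 0.8048115379663095, dn v = 0.9871121427118035
m = k² = 0.072697101376
D = 1 − m·sn²u·sn²v = 0.9978311789944325
cn(u+v) = (cn u·cn v − sn u·sn v·dn u·dn v)/D = -0.939951461374509/0.9978311789944325 = -0.9419944787872314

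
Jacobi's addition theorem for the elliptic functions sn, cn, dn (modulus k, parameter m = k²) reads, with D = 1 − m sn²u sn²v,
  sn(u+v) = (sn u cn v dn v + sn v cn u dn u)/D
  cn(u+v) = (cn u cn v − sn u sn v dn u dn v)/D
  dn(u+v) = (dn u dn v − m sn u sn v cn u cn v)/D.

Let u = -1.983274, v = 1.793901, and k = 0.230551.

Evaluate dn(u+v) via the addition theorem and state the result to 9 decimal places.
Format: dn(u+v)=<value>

dn(u+v)=0.999058379

sn u = -0.9283213393471263, cn u = -0.3717788198818723, dn u = 0.9768280926263471
sn v = 0.98081003619163, cn v = -0.1949658249688221, dn v = 0.9740978902937384
m = k² = 0.053153763601
D = 1 − m·sn²u·sn²v = 0.9559343185867186
dn(u+v) = (dn u·dn v − m·sn u·sn v·cn u·cn v)/D = 0.9550341907253042/0.9559343185867186 = 0.9990583789660934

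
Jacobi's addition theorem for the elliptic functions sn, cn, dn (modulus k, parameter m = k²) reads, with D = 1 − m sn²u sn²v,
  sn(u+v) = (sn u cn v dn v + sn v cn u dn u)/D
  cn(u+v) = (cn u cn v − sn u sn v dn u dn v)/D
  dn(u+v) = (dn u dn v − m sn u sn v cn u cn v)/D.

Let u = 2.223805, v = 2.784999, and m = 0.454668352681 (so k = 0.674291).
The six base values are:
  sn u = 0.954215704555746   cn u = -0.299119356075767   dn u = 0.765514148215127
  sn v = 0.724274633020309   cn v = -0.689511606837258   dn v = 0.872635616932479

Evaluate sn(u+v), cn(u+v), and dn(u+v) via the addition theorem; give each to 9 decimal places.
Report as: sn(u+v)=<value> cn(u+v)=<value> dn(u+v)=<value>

m = k² = 0.454668352681
D = 1 − m·sn²u·sn²v = 0.7828327182283243
sn(u+v) = (sn u·cn v·dn v + sn v·cn u·dn u)/D = -0.7399888016592176/0.7828327182283243 = -0.9452706618266169
cn(u+v) = (cn u·cn v − sn u·sn v·dn u·dn v)/D = -0.255428342491005/0.7828327182283243 = -0.326287259772535
dn(u+v) = (dn u·dn v − m·sn u·sn v·cn u·cn v)/D = 0.6032066065700259/0.7828327182283243 = 0.7705434284034257

sn(u+v)=-0.945270662 cn(u+v)=-0.326287260 dn(u+v)=0.770543428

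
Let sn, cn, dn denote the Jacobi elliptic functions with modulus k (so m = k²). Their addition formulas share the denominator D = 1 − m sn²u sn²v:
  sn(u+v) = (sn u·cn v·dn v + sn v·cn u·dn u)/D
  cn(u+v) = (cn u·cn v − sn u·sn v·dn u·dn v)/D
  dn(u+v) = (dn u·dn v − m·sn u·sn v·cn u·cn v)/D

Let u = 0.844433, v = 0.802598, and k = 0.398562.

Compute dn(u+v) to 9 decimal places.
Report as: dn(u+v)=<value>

sn u = 0.7383711734724521, cn u = 0.6743945508268243, dn u = 0.955717187834709
sn v = 0.7107755449169014, cn v = 0.7034188828486778, dn v = 0.959034847916548
m = k² = 0.158851667844
D = 1 − m·sn²u·sn²v = 0.9562471649400313
dn(u+v) = (dn u·dn v − m·sn u·sn v·cn u·cn v)/D = 0.8770178567068227/0.9562471649400313 = 0.9171455758112733

dn(u+v)=0.917145576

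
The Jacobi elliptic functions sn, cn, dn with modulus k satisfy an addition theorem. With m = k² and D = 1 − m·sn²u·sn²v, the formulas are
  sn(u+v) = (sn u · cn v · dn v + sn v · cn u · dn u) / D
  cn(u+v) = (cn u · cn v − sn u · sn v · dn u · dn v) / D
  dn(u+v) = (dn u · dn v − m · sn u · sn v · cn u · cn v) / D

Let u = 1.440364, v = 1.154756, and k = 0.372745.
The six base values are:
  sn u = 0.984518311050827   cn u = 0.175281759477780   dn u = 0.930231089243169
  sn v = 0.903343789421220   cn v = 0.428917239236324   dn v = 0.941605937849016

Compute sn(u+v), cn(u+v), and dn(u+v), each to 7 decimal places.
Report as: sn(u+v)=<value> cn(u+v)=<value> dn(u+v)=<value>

m = k² = 0.138938835025
D = 1 − m·sn²u·sn²v = 0.8901051412283476
sn(u+v) = (sn u·cn v·dn v + sn v·cn u·dn u)/D = 0.5449109150184905/0.8901051412283476 = 0.6121871336081847
cn(u+v) = (cn u·cn v − sn u·sn v·dn u·dn v)/D = -0.703817630593926/0.8901051412283476 = -0.7907129146818045
dn(u+v) = (dn u·dn v − m·sn u·sn v·cn u·cn v)/D = 0.8666212235985612/0.8901051412283476 = 0.973616692520865

sn(u+v)=0.6121871 cn(u+v)=-0.7907129 dn(u+v)=0.9736167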